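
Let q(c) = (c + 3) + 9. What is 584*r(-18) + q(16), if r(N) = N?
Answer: -10484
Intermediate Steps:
q(c) = 12 + c (q(c) = (3 + c) + 9 = 12 + c)
584*r(-18) + q(16) = 584*(-18) + (12 + 16) = -10512 + 28 = -10484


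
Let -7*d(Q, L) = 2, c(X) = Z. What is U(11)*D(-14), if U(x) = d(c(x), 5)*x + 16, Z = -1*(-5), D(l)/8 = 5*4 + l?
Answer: 4320/7 ≈ 617.14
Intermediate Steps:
D(l) = 160 + 8*l (D(l) = 8*(5*4 + l) = 8*(20 + l) = 160 + 8*l)
Z = 5
c(X) = 5
d(Q, L) = -2/7 (d(Q, L) = -⅐*2 = -2/7)
U(x) = 16 - 2*x/7 (U(x) = -2*x/7 + 16 = 16 - 2*x/7)
U(11)*D(-14) = (16 - 2/7*11)*(160 + 8*(-14)) = (16 - 22/7)*(160 - 112) = (90/7)*48 = 4320/7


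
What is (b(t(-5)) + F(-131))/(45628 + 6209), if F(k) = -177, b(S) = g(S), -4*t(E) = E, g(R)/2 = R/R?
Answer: -175/51837 ≈ -0.0033760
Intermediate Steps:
g(R) = 2 (g(R) = 2*(R/R) = 2*1 = 2)
t(E) = -E/4
b(S) = 2
(b(t(-5)) + F(-131))/(45628 + 6209) = (2 - 177)/(45628 + 6209) = -175/51837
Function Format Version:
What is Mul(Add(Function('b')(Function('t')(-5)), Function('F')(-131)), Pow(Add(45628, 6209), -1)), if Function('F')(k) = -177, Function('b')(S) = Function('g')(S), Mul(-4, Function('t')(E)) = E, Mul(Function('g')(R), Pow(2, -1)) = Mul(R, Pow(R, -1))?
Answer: Rational(-175, 51837) ≈ -0.0033760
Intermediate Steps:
Function('g')(R) = 2 (Function('g')(R) = Mul(2, Mul(R, Pow(R, -1))) = Mul(2, 1) = 2)
Function('t')(E) = Mul(Rational(-1, 4), E)
Function('b')(S) = 2
Mul(Add(Function('b')(Function('t')(-5)), Function('F')(-131)), Pow(Add(45628, 6209), -1)) = Mul(Add(2, -177), Pow(Add(45628, 6209), -1)) = Mul(-175, Pow(51837, -1)) = Mul(-175, Rational(1, 51837)) = Rational(-175, 51837)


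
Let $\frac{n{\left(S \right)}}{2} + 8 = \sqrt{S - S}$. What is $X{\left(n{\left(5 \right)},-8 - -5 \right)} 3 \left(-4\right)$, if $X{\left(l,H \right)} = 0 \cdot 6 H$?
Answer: $0$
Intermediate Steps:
$n{\left(S \right)} = -16$ ($n{\left(S \right)} = -16 + 2 \sqrt{S - S} = -16 + 2 \sqrt{0} = -16 + 2 \cdot 0 = -16 + 0 = -16$)
$X{\left(l,H \right)} = 0$ ($X{\left(l,H \right)} = 0 H = 0$)
$X{\left(n{\left(5 \right)},-8 - -5 \right)} 3 \left(-4\right) = 0 \cdot 3 \left(-4\right) = 0 \left(-12\right) = 0$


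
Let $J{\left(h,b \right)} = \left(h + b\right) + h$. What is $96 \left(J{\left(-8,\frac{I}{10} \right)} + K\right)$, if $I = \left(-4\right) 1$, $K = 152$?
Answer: $\frac{65088}{5} \approx 13018.0$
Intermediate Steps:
$I = -4$
$J{\left(h,b \right)} = b + 2 h$ ($J{\left(h,b \right)} = \left(b + h\right) + h = b + 2 h$)
$96 \left(J{\left(-8,\frac{I}{10} \right)} + K\right) = 96 \left(\left(- \frac{4}{10} + 2 \left(-8\right)\right) + 152\right) = 96 \left(\left(\left(-4\right) \frac{1}{10} - 16\right) + 152\right) = 96 \left(\left(- \frac{2}{5} - 16\right) + 152\right) = 96 \left(- \frac{82}{5} + 152\right) = 96 \cdot \frac{678}{5} = \frac{65088}{5}$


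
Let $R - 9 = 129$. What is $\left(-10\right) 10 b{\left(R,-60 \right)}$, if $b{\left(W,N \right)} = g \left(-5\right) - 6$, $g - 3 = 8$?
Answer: $6100$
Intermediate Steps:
$g = 11$ ($g = 3 + 8 = 11$)
$R = 138$ ($R = 9 + 129 = 138$)
$b{\left(W,N \right)} = -61$ ($b{\left(W,N \right)} = 11 \left(-5\right) - 6 = -55 - 6 = -61$)
$\left(-10\right) 10 b{\left(R,-60 \right)} = \left(-10\right) 10 \left(-61\right) = \left(-100\right) \left(-61\right) = 6100$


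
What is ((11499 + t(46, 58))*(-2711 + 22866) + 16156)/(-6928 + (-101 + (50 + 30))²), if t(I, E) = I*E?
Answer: -285552041/6487 ≈ -44019.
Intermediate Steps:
t(I, E) = E*I
((11499 + t(46, 58))*(-2711 + 22866) + 16156)/(-6928 + (-101 + (50 + 30))²) = ((11499 + 58*46)*(-2711 + 22866) + 16156)/(-6928 + (-101 + (50 + 30))²) = ((11499 + 2668)*20155 + 16156)/(-6928 + (-101 + 80)²) = (14167*20155 + 16156)/(-6928 + (-21)²) = (285535885 + 16156)/(-6928 + 441) = 285552041/(-6487) = 285552041*(-1/6487) = -285552041/6487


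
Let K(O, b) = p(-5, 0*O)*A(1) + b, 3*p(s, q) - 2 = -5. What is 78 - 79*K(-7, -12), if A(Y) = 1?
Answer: 1105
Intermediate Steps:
p(s, q) = -1 (p(s, q) = ⅔ + (⅓)*(-5) = ⅔ - 5/3 = -1)
K(O, b) = -1 + b (K(O, b) = -1*1 + b = -1 + b)
78 - 79*K(-7, -12) = 78 - 79*(-1 - 12) = 78 - 79*(-13) = 78 + 1027 = 1105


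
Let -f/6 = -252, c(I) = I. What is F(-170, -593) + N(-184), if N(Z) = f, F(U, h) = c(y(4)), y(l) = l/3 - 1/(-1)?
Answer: 4543/3 ≈ 1514.3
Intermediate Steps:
y(l) = 1 + l/3 (y(l) = l*(1/3) - 1*(-1) = l/3 + 1 = 1 + l/3)
F(U, h) = 7/3 (F(U, h) = 1 + (1/3)*4 = 1 + 4/3 = 7/3)
f = 1512 (f = -6*(-252) = 1512)
N(Z) = 1512
F(-170, -593) + N(-184) = 7/3 + 1512 = 4543/3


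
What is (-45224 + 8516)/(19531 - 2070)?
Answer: -1932/919 ≈ -2.1023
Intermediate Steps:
(-45224 + 8516)/(19531 - 2070) = -36708/17461 = -36708*1/17461 = -1932/919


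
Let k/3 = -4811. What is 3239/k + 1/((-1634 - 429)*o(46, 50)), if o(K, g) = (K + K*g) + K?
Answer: -15983494777/71222467368 ≈ -0.22442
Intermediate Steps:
k = -14433 (k = 3*(-4811) = -14433)
o(K, g) = 2*K + K*g
3239/k + 1/((-1634 - 429)*o(46, 50)) = 3239/(-14433) + 1/((-1634 - 429)*((46*(2 + 50)))) = 3239*(-1/14433) + 1/((-2063)*((46*52))) = -3239/14433 - 1/2063/2392 = -3239/14433 - 1/2063*1/2392 = -3239/14433 - 1/4934696 = -15983494777/71222467368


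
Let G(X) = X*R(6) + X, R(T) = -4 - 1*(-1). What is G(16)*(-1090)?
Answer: 34880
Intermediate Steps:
R(T) = -3 (R(T) = -4 + 1 = -3)
G(X) = -2*X (G(X) = X*(-3) + X = -3*X + X = -2*X)
G(16)*(-1090) = -2*16*(-1090) = -32*(-1090) = 34880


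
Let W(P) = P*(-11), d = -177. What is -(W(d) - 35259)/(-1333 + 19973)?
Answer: 2082/1165 ≈ 1.7871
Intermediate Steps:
W(P) = -11*P
-(W(d) - 35259)/(-1333 + 19973) = -(-11*(-177) - 35259)/(-1333 + 19973) = -(1947 - 35259)/18640 = -(-33312)/18640 = -1*(-2082/1165) = 2082/1165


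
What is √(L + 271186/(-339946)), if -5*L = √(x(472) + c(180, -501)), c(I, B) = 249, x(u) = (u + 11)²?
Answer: √(-576178724725 - 144454103645*√233538)/849865 ≈ 9.8716*I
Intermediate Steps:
x(u) = (11 + u)²
L = -√233538/5 (L = -√((11 + 472)² + 249)/5 = -√(483² + 249)/5 = -√(233289 + 249)/5 = -√233538/5 ≈ -96.651)
√(L + 271186/(-339946)) = √(-√233538/5 + 271186/(-339946)) = √(-√233538/5 + 271186*(-1/339946)) = √(-√233538/5 - 135593/169973) = √(-135593/169973 - √233538/5)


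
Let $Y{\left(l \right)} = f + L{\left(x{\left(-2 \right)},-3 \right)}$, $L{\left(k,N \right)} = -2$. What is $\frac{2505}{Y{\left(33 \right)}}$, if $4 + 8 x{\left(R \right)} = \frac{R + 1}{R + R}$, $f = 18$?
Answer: $\frac{2505}{16} \approx 156.56$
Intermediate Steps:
$x{\left(R \right)} = - \frac{1}{2} + \frac{1 + R}{16 R}$ ($x{\left(R \right)} = - \frac{1}{2} + \frac{\left(R + 1\right) \frac{1}{R + R}}{8} = - \frac{1}{2} + \frac{\left(1 + R\right) \frac{1}{2 R}}{8} = - \frac{1}{2} + \frac{\frac{1}{2} \frac{1}{R} \left(1 + R\right)}{8} = - \frac{1}{2} + \frac{1 + R}{16 R}$)
$Y{\left(l \right)} = 16$ ($Y{\left(l \right)} = 18 - 2 = 16$)
$\frac{2505}{Y{\left(33 \right)}} = \frac{2505}{16}$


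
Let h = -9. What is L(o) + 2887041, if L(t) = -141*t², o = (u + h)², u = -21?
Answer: -111322959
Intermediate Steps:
o = 900 (o = (-21 - 9)² = (-30)² = 900)
L(o) + 2887041 = -141*900² + 2887041 = -141*810000 + 2887041 = -114210000 + 2887041 = -111322959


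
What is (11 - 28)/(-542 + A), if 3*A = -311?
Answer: 51/1937 ≈ 0.026329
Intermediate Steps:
A = -311/3 (A = (⅓)*(-311) = -311/3 ≈ -103.67)
(11 - 28)/(-542 + A) = (11 - 28)/(-542 - 311/3) = -17/(-1937/3) = -3/1937*(-17) = 51/1937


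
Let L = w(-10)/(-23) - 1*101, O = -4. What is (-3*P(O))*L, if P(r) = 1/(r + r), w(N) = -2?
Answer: -6963/184 ≈ -37.842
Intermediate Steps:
L = -2321/23 (L = -2/(-23) - 1*101 = -2*(-1/23) - 101 = 2/23 - 101 = -2321/23 ≈ -100.91)
P(r) = 1/(2*r)
(-3*P(O))*L = -3/(2*(-4))*(-2321/23) = -3*(-1)/(2*4)*(-2321/23) = -3*(-1/8)*(-2321/23) = (3/8)*(-2321/23) = -6963/184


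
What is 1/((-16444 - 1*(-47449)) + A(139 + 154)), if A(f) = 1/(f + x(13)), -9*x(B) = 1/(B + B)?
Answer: 68561/2125734039 ≈ 3.2253e-5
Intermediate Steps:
x(B) = -1/(18*B) (x(B) = -1/(9*(B + B)) = -1/(2*B)/9 = -1/(18*B))
A(f) = 1/(-1/234 + f) (A(f) = 1/(f - 1/18/13) = 1/(f - 1/18*1/13) = 1/(f - 1/234) = 1/(-1/234 + f))
1/((-16444 - 1*(-47449)) + A(139 + 154)) = 1/((-16444 - 1*(-47449)) + 234/(-1 + 234*(139 + 154))) = 1/((-16444 + 47449) + 234/(-1 + 234*293)) = 1/(31005 + 234/(-1 + 68562)) = 1/(31005 + 234/68561) = 1/(2125734039/68561) = 68561/2125734039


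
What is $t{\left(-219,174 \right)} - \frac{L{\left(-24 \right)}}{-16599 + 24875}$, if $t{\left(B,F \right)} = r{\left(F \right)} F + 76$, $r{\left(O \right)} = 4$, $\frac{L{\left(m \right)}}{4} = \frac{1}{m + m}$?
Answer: $\frac{76668865}{99312} \approx 772.0$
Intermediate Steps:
$L{\left(m \right)} = \frac{2}{m}$ ($L{\left(m \right)} = \frac{4}{m + m} = \frac{4}{2 m} = 4 \frac{1}{2 m} = \frac{2}{m}$)
$t{\left(B,F \right)} = 76 + 4 F$ ($t{\left(B,F \right)} = 4 F + 76 = 76 + 4 F$)
$t{\left(-219,174 \right)} - \frac{L{\left(-24 \right)}}{-16599 + 24875} = \left(76 + 4 \cdot 174\right) - \frac{2 \frac{1}{-24}}{-16599 + 24875} = \left(76 + 696\right) - \frac{2 \left(- \frac{1}{24}\right)}{8276} = 772 - \left(- \frac{1}{12}\right) \frac{1}{8276} = 772 - - \frac{1}{99312} = 772 + \frac{1}{99312} = \frac{76668865}{99312}$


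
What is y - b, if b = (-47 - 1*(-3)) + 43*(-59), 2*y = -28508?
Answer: -11673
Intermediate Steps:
y = -14254 (y = (½)*(-28508) = -14254)
b = -2581 (b = (-47 + 3) - 2537 = -44 - 2537 = -2581)
y - b = -14254 - 1*(-2581) = -14254 + 2581 = -11673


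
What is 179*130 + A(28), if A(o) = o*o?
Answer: 24054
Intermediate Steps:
A(o) = o²
179*130 + A(28) = 179*130 + 28² = 23270 + 784 = 24054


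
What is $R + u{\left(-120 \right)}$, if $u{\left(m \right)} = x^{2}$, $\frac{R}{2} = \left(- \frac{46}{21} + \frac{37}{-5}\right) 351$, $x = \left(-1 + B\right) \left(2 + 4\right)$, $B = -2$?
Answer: $- \frac{224298}{35} \approx -6408.5$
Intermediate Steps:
$x = -18$ ($x = \left(-1 - 2\right) \left(2 + 4\right) = \left(-3\right) 6 = -18$)
$R = - \frac{235638}{35}$ ($R = 2 \left(- \frac{46}{21} + \frac{37}{-5}\right) 351 = 2 \left(\left(-46\right) \frac{1}{21} + 37 \left(- \frac{1}{5}\right)\right) 351 = 2 \left(- \frac{46}{21} - \frac{37}{5}\right) 351 = 2 \left(\left(- \frac{1007}{105}\right) 351\right) = 2 \left(- \frac{117819}{35}\right) = - \frac{235638}{35} \approx -6732.5$)
$u{\left(m \right)} = 324$ ($u{\left(m \right)} = \left(-18\right)^{2} = 324$)
$R + u{\left(-120 \right)} = - \frac{235638}{35} + 324 = - \frac{224298}{35}$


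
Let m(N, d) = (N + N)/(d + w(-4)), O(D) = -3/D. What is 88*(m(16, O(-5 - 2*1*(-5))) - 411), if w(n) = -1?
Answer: -37928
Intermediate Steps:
m(N, d) = 2*N/(-1 + d) (m(N, d) = (N + N)/(d - 1) = (2*N)/(-1 + d) = 2*N/(-1 + d))
88*(m(16, O(-5 - 2*1*(-5))) - 411) = 88*(2*16/(-1 - 3/(-5 - 2*1*(-5))) - 411) = 88*(2*16/(-1 - 3/(-5 - 2*(-5))) - 411) = 88*(2*16/(-1 - 3/(-5 - 1*(-10))) - 411) = 88*(2*16/(-1 - 3/(-5 + 10)) - 411) = 88*(2*16/(-1 - 3/5) - 411) = 88*(2*16/(-1 - 3*⅕) - 411) = 88*(2*16/(-1 - ⅗) - 411) = 88*(2*16/(-8/5) - 411) = 88*(2*16*(-5/8) - 411) = 88*(-20 - 411) = 88*(-431) = -37928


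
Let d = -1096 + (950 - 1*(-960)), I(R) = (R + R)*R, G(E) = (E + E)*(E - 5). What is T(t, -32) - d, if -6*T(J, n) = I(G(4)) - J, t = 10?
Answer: -2501/3 ≈ -833.67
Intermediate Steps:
G(E) = 2*E*(-5 + E) (G(E) = (2*E)*(-5 + E) = 2*E*(-5 + E))
I(R) = 2*R**2 (I(R) = (2*R)*R = 2*R**2)
T(J, n) = -64/3 + J/6 (T(J, n) = -(2*(2*4*(-5 + 4))**2 - J)/6 = -(2*(2*4*(-1))**2 - J)/6 = -(2*(-8)**2 - J)/6 = -(2*64 - J)/6 = -(128 - J)/6 = -64/3 + J/6)
d = 814 (d = -1096 + (950 + 960) = -1096 + 1910 = 814)
T(t, -32) - d = (-64/3 + (1/6)*10) - 1*814 = (-64/3 + 5/3) - 814 = -59/3 - 814 = -2501/3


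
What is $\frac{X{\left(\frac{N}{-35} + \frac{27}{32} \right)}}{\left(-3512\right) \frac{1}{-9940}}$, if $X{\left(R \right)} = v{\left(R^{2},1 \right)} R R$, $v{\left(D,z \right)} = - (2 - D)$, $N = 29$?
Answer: $- \frac{51472137209}{39472857088000} \approx -0.001304$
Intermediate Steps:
$v{\left(D,z \right)} = -2 + D$
$X{\left(R \right)} = R^{2} \left(-2 + R^{2}\right)$ ($X{\left(R \right)} = \left(-2 + R^{2}\right) R R = R \left(-2 + R^{2}\right) R = R^{2} \left(-2 + R^{2}\right)$)
$\frac{X{\left(\frac{N}{-35} + \frac{27}{32} \right)}}{\left(-3512\right) \frac{1}{-9940}} = \frac{\left(\frac{29}{-35} + \frac{27}{32}\right)^{2} \left(-2 + \left(\frac{29}{-35} + \frac{27}{32}\right)^{2}\right)}{\left(-3512\right) \frac{1}{-9940}} = \frac{\left(29 \left(- \frac{1}{35}\right) + 27 \cdot \frac{1}{32}\right)^{2} \left(-2 + \left(29 \left(- \frac{1}{35}\right) + 27 \cdot \frac{1}{32}\right)^{2}\right)}{\left(-3512\right) \left(- \frac{1}{9940}\right)} = \frac{\left(- \frac{29}{35} + \frac{27}{32}\right)^{2} \left(-2 + \left(- \frac{29}{35} + \frac{27}{32}\right)^{2}\right)}{\frac{878}{2485}} = \left(\frac{17}{1120}\right)^{2} \left(-2 + \left(\frac{17}{1120}\right)^{2}\right) \frac{2485}{878} = \frac{289 \left(-2 + \frac{289}{1254400}\right)}{1254400} \cdot \frac{2485}{878} = \frac{289}{1254400} \left(- \frac{2508511}{1254400}\right) \frac{2485}{878} = \left(- \frac{724959679}{1573519360000}\right) \frac{2485}{878} = - \frac{51472137209}{39472857088000}$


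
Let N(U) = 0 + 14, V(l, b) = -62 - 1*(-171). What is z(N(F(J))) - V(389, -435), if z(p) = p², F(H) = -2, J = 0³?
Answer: 87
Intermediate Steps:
J = 0
V(l, b) = 109 (V(l, b) = -62 + 171 = 109)
N(U) = 14
z(N(F(J))) - V(389, -435) = 14² - 1*109 = 196 - 109 = 87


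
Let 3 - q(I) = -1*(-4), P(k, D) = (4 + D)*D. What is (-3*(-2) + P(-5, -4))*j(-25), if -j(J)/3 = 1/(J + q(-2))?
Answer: 9/13 ≈ 0.69231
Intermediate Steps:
P(k, D) = D*(4 + D)
q(I) = -1 (q(I) = 3 - (-1)*(-4) = 3 - 1*4 = 3 - 4 = -1)
j(J) = -3/(-1 + J) (j(J) = -3/(J - 1) = -3/(-1 + J))
(-3*(-2) + P(-5, -4))*j(-25) = (-3*(-2) - 4*(4 - 4))*(-3/(-1 - 25)) = (6 - 4*0)*(-3/(-26)) = (6 + 0)*(-3*(-1/26)) = 6*(3/26) = 9/13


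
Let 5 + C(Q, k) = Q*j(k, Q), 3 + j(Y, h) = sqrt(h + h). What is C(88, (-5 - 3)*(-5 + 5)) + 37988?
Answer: 37719 + 352*sqrt(11) ≈ 38886.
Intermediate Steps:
j(Y, h) = -3 + sqrt(2)*sqrt(h) (j(Y, h) = -3 + sqrt(h + h) = -3 + sqrt(2*h) = -3 + sqrt(2)*sqrt(h))
C(Q, k) = -5 + Q*(-3 + sqrt(2)*sqrt(Q))
C(88, (-5 - 3)*(-5 + 5)) + 37988 = (-5 + 88*(-3 + sqrt(2)*sqrt(88))) + 37988 = (-5 + 88*(-3 + sqrt(2)*(2*sqrt(22)))) + 37988 = (-5 + 88*(-3 + 4*sqrt(11))) + 37988 = (-5 + (-264 + 352*sqrt(11))) + 37988 = (-269 + 352*sqrt(11)) + 37988 = 37719 + 352*sqrt(11)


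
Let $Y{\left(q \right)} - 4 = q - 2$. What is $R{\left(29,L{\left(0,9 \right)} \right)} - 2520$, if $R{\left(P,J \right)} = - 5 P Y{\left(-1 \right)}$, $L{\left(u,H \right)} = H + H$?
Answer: $-2665$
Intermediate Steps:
$L{\left(u,H \right)} = 2 H$
$Y{\left(q \right)} = 2 + q$ ($Y{\left(q \right)} = 4 + \left(q - 2\right) = 4 + \left(-2 + q\right) = 2 + q$)
$R{\left(P,J \right)} = - 5 P$ ($R{\left(P,J \right)} = - 5 P \left(2 - 1\right) = - 5 P 1 = - 5 P$)
$R{\left(29,L{\left(0,9 \right)} \right)} - 2520 = \left(-5\right) 29 - 2520 = -145 - 2520 = -2665$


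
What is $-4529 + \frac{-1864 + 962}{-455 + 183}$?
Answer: $- \frac{615493}{136} \approx -4525.7$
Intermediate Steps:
$-4529 + \frac{-1864 + 962}{-455 + 183} = -4529 - \frac{902}{-272} = -4529 - - \frac{451}{136} = -4529 + \frac{451}{136} = - \frac{615493}{136}$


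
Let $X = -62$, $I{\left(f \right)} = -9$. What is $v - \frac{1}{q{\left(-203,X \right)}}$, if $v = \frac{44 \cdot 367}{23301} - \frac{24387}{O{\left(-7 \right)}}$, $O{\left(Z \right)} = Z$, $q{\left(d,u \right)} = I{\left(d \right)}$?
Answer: $\frac{568372646}{163107} \approx 3484.7$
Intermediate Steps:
$q{\left(d,u \right)} = -9$
$v = \frac{568354523}{163107}$ ($v = \frac{44 \cdot 367}{23301} - \frac{24387}{-7} = 16148 \cdot \frac{1}{23301} - - \frac{24387}{7} = \frac{16148}{23301} + \frac{24387}{7} = \frac{568354523}{163107} \approx 3484.6$)
$v - \frac{1}{q{\left(-203,X \right)}} = \frac{568354523}{163107} - \frac{1}{-9} = \frac{568354523}{163107} - - \frac{1}{9} = \frac{568354523}{163107} + \frac{1}{9} = \frac{568372646}{163107}$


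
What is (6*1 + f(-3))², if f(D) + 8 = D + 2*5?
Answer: 25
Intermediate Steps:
f(D) = 2 + D (f(D) = -8 + (D + 2*5) = -8 + (D + 10) = -8 + (10 + D) = 2 + D)
(6*1 + f(-3))² = (6*1 + (2 - 3))² = (6 - 1)² = 5² = 25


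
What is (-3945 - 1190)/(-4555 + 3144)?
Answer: 5135/1411 ≈ 3.6393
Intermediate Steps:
(-3945 - 1190)/(-4555 + 3144) = -5135/(-1411) = -5135*(-1/1411) = 5135/1411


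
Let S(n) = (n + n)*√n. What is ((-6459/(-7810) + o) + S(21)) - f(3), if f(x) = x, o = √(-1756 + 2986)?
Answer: -16971/7810 + √1230 + 42*√21 ≈ 225.37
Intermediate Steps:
S(n) = 2*n^(3/2) (S(n) = (2*n)*√n = 2*n^(3/2))
o = √1230 ≈ 35.071
((-6459/(-7810) + o) + S(21)) - f(3) = ((-6459/(-7810) + √1230) + 2*21^(3/2)) - 1*3 = ((-6459*(-1/7810) + √1230) + 2*(21*√21)) - 3 = ((6459/7810 + √1230) + 42*√21) - 3 = (6459/7810 + √1230 + 42*√21) - 3 = -16971/7810 + √1230 + 42*√21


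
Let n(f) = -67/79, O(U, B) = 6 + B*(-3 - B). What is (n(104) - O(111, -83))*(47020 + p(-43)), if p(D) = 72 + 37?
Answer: 24696491451/79 ≈ 3.1261e+8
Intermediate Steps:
p(D) = 109
n(f) = -67/79 (n(f) = -67*1/79 = -67/79)
(n(104) - O(111, -83))*(47020 + p(-43)) = (-67/79 - (6 - 1*(-83)**2 - 3*(-83)))*(47020 + 109) = (-67/79 - (6 - 1*6889 + 249))*47129 = (-67/79 - (6 - 6889 + 249))*47129 = (-67/79 - 1*(-6634))*47129 = (-67/79 + 6634)*47129 = (524019/79)*47129 = 24696491451/79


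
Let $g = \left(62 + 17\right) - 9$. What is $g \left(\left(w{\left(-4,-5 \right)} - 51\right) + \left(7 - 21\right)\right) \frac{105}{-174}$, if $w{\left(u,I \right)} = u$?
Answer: $\frac{84525}{29} \approx 2914.7$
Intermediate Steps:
$g = 70$ ($g = 79 - 9 = 70$)
$g \left(\left(w{\left(-4,-5 \right)} - 51\right) + \left(7 - 21\right)\right) \frac{105}{-174} = 70 \left(\left(-4 - 51\right) + \left(7 - 21\right)\right) \frac{105}{-174} = 70 \left(-55 + \left(7 - 21\right)\right) 105 \left(- \frac{1}{174}\right) = 70 \left(-55 - 14\right) \left(- \frac{35}{58}\right) = 70 \left(-69\right) \left(- \frac{35}{58}\right) = \left(-4830\right) \left(- \frac{35}{58}\right) = \frac{84525}{29}$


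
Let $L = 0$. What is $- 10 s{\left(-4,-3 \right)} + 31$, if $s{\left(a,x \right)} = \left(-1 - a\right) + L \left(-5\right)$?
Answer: $1$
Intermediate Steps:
$s{\left(a,x \right)} = -1 - a$ ($s{\left(a,x \right)} = \left(-1 - a\right) + 0 \left(-5\right) = \left(-1 - a\right) + 0 = -1 - a$)
$- 10 s{\left(-4,-3 \right)} + 31 = - 10 \left(-1 - -4\right) + 31 = - 10 \left(-1 + 4\right) + 31 = \left(-10\right) 3 + 31 = -30 + 31 = 1$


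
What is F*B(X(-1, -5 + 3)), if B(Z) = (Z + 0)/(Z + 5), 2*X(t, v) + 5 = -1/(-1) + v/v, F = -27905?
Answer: 83715/7 ≈ 11959.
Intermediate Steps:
X(t, v) = -3/2 (X(t, v) = -5/2 + (-1/(-1) + v/v)/2 = -5/2 + (-1*(-1) + 1)/2 = -5/2 + (1 + 1)/2 = -5/2 + (½)*2 = -5/2 + 1 = -3/2)
B(Z) = Z/(5 + Z)
F*B(X(-1, -5 + 3)) = -(-83715)/(2*(5 - 3/2)) = -(-83715)/(2*7/2) = -(-83715)*2/(2*7) = -27905*(-3/7) = 83715/7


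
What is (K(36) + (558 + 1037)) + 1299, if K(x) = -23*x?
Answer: 2066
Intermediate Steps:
(K(36) + (558 + 1037)) + 1299 = (-23*36 + (558 + 1037)) + 1299 = (-828 + 1595) + 1299 = 767 + 1299 = 2066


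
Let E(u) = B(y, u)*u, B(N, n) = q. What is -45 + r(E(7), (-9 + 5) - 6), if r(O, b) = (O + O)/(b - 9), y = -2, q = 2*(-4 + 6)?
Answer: -911/19 ≈ -47.947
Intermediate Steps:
q = 4 (q = 2*2 = 4)
B(N, n) = 4
E(u) = 4*u
r(O, b) = 2*O/(-9 + b) (r(O, b) = (2*O)/(-9 + b) = 2*O/(-9 + b))
-45 + r(E(7), (-9 + 5) - 6) = -45 + 2*(4*7)/(-9 + ((-9 + 5) - 6)) = -45 + 2*28/(-9 + (-4 - 6)) = -45 + 2*28/(-9 - 10) = -45 + 2*28/(-19) = -45 + 2*28*(-1/19) = -45 - 56/19 = -911/19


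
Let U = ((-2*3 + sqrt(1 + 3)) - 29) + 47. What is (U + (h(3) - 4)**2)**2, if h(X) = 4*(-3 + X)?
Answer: 900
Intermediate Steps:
h(X) = -12 + 4*X
U = 14 (U = ((-6 + sqrt(4)) - 29) + 47 = ((-6 + 2) - 29) + 47 = (-4 - 29) + 47 = -33 + 47 = 14)
(U + (h(3) - 4)**2)**2 = (14 + ((-12 + 4*3) - 4)**2)**2 = (14 + ((-12 + 12) - 4)**2)**2 = (14 + (0 - 4)**2)**2 = (14 + (-4)**2)**2 = (14 + 16)**2 = 30**2 = 900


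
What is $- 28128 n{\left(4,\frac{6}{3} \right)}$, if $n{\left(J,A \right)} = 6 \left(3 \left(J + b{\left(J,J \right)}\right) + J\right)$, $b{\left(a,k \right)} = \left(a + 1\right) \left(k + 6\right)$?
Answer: $-28015488$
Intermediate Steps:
$b{\left(a,k \right)} = \left(1 + a\right) \left(6 + k\right)$
$n{\left(J,A \right)} = 108 + 18 J^{2} + 150 J$ ($n{\left(J,A \right)} = 6 \left(3 \left(J + \left(6 + J + 6 J + J J\right)\right) + J\right) = 6 \left(3 \left(J + \left(6 + J + 6 J + J^{2}\right)\right) + J\right) = 6 \left(3 \left(J + \left(6 + J^{2} + 7 J\right)\right) + J\right) = 6 \left(3 \left(6 + J^{2} + 8 J\right) + J\right) = 6 \left(\left(18 + 3 J^{2} + 24 J\right) + J\right) = 6 \left(18 + 3 J^{2} + 25 J\right) = 108 + 18 J^{2} + 150 J$)
$- 28128 n{\left(4,\frac{6}{3} \right)} = - 28128 \left(108 + 18 \cdot 4^{2} + 150 \cdot 4\right) = - 28128 \left(108 + 18 \cdot 16 + 600\right) = - 28128 \left(108 + 288 + 600\right) = \left(-28128\right) 996 = -28015488$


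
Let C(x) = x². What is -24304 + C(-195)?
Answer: 13721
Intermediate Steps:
-24304 + C(-195) = -24304 + (-195)² = -24304 + 38025 = 13721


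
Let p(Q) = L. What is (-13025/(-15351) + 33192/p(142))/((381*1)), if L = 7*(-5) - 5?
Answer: -63626174/29243655 ≈ -2.1757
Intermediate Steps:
L = -40 (L = -35 - 5 = -40)
p(Q) = -40
(-13025/(-15351) + 33192/p(142))/((381*1)) = (-13025/(-15351) + 33192/(-40))/((381*1)) = (-13025*(-1/15351) + 33192*(-1/40))/381 = (13025/15351 - 4149/5)*(1/381) = -63626174/76755*1/381 = -63626174/29243655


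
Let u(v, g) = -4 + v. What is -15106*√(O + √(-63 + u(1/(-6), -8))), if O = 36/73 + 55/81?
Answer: -7553*√(2023852 + 287766*I*√2418)/657 ≈ -32838.0 - 28475.0*I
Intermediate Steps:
O = 6931/5913 (O = 36*(1/73) + 55*(1/81) = 36/73 + 55/81 = 6931/5913 ≈ 1.1722)
-15106*√(O + √(-63 + u(1/(-6), -8))) = -15106*√(6931/5913 + √(-63 + (-4 + 1/(-6)))) = -15106*√(6931/5913 + √(-63 + (-4 - ⅙))) = -15106*√(6931/5913 + √(-63 - 25/6)) = -15106*√(6931/5913 + √(-403/6)) = -15106*√(6931/5913 + I*√2418/6)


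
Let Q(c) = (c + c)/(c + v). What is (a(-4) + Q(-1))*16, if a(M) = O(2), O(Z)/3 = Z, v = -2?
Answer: 320/3 ≈ 106.67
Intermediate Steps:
O(Z) = 3*Z
a(M) = 6 (a(M) = 3*2 = 6)
Q(c) = 2*c/(-2 + c) (Q(c) = (c + c)/(c - 2) = (2*c)/(-2 + c) = 2*c/(-2 + c))
(a(-4) + Q(-1))*16 = (6 + 2*(-1)/(-2 - 1))*16 = (6 + 2*(-1)/(-3))*16 = (6 + 2*(-1)*(-⅓))*16 = (6 + ⅔)*16 = (20/3)*16 = 320/3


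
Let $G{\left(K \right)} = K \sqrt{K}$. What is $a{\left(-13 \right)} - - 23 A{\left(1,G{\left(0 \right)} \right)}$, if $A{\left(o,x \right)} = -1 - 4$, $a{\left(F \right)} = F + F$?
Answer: $-141$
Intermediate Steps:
$a{\left(F \right)} = 2 F$
$G{\left(K \right)} = K^{\frac{3}{2}}$
$A{\left(o,x \right)} = -5$
$a{\left(-13 \right)} - - 23 A{\left(1,G{\left(0 \right)} \right)} = 2 \left(-13\right) - \left(-23\right) \left(-5\right) = -26 - 115 = -141$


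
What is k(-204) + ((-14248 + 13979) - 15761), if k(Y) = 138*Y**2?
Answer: 5726978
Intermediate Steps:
k(-204) + ((-14248 + 13979) - 15761) = 138*(-204)**2 + ((-14248 + 13979) - 15761) = 138*41616 + (-269 - 15761) = 5743008 - 16030 = 5726978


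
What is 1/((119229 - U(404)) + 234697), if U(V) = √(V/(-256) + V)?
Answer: 22651264/8016871236709 + 8*√25755/8016871236709 ≈ 2.8256e-6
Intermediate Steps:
U(V) = √255*√V/16 (U(V) = √(V*(-1/256) + V) = √(-V/256 + V) = √(255*V/256) = √255*√V/16)
1/((119229 - U(404)) + 234697) = 1/((119229 - √255*√404/16) + 234697) = 1/((119229 - √255*2*√101/16) + 234697) = 1/((119229 - √25755/8) + 234697) = 1/(353926 - √25755/8)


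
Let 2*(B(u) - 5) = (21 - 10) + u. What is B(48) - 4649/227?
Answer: 6365/454 ≈ 14.020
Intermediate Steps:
B(u) = 21/2 + u/2 (B(u) = 5 + ((21 - 10) + u)/2 = 5 + (11 + u)/2 = 5 + (11/2 + u/2) = 21/2 + u/2)
B(48) - 4649/227 = (21/2 + (½)*48) - 4649/227 = (21/2 + 24) - 4649*1/227 = 69/2 - 4649/227 = 6365/454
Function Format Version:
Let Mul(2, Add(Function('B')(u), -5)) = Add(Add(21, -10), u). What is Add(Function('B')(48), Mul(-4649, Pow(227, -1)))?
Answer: Rational(6365, 454) ≈ 14.020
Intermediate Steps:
Function('B')(u) = Add(Rational(21, 2), Mul(Rational(1, 2), u)) (Function('B')(u) = Add(5, Mul(Rational(1, 2), Add(Add(21, -10), u))) = Add(5, Mul(Rational(1, 2), Add(11, u))) = Add(5, Add(Rational(11, 2), Mul(Rational(1, 2), u))) = Add(Rational(21, 2), Mul(Rational(1, 2), u)))
Add(Function('B')(48), Mul(-4649, Pow(227, -1))) = Add(Add(Rational(21, 2), Mul(Rational(1, 2), 48)), Mul(-4649, Pow(227, -1))) = Add(Add(Rational(21, 2), 24), Mul(-4649, Rational(1, 227))) = Add(Rational(69, 2), Rational(-4649, 227)) = Rational(6365, 454)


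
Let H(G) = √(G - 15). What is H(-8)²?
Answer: -23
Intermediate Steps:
H(G) = √(-15 + G)
H(-8)² = (√(-15 - 8))² = (√(-23))² = (I*√23)² = -23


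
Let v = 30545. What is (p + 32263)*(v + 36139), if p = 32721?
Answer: 4333393056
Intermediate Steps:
(p + 32263)*(v + 36139) = (32721 + 32263)*(30545 + 36139) = 64984*66684 = 4333393056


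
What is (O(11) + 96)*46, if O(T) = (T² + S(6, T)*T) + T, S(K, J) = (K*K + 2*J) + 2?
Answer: 40848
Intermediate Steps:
S(K, J) = 2 + K² + 2*J (S(K, J) = (K² + 2*J) + 2 = 2 + K² + 2*J)
O(T) = T + T² + T*(38 + 2*T) (O(T) = (T² + (2 + 6² + 2*T)*T) + T = (T² + (2 + 36 + 2*T)*T) + T = (T² + (38 + 2*T)*T) + T = (T² + T*(38 + 2*T)) + T = T + T² + T*(38 + 2*T))
(O(11) + 96)*46 = (3*11*(13 + 11) + 96)*46 = (3*11*24 + 96)*46 = (792 + 96)*46 = 888*46 = 40848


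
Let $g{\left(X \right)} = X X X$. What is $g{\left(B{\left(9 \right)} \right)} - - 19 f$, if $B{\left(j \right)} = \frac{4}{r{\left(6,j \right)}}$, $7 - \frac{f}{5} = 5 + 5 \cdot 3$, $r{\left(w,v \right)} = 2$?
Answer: $-1227$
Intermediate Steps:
$f = -65$ ($f = 35 - 5 \left(5 + 5 \cdot 3\right) = 35 - 5 \left(5 + 15\right) = 35 - 100 = -65$)
$B{\left(j \right)} = 2$ ($B{\left(j \right)} = \frac{4}{2} = 4 \cdot \frac{1}{2} = 2$)
$g{\left(X \right)} = X^{3}$ ($g{\left(X \right)} = X^{2} X = X^{3}$)
$g{\left(B{\left(9 \right)} \right)} - - 19 f = 2^{3} - \left(-19\right) \left(-65\right) = 8 - 1235 = -1227$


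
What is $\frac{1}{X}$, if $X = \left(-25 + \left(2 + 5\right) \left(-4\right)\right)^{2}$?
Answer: $\frac{1}{2809} \approx 0.000356$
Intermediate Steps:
$X = 2809$ ($X = \left(-25 + 7 \left(-4\right)\right)^{2} = \left(-25 - 28\right)^{2} = \left(-53\right)^{2} = 2809$)
$\frac{1}{X} = \frac{1}{2809}$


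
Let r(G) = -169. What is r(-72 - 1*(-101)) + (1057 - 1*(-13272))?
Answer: 14160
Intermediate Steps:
r(-72 - 1*(-101)) + (1057 - 1*(-13272)) = -169 + (1057 - 1*(-13272)) = -169 + (1057 + 13272) = -169 + 14329 = 14160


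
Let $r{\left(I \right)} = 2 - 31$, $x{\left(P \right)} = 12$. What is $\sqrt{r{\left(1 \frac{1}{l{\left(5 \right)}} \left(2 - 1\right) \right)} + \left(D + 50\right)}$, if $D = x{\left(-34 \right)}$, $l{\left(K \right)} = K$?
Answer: $\sqrt{33} \approx 5.7446$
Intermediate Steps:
$r{\left(I \right)} = -29$ ($r{\left(I \right)} = 2 - 31 = -29$)
$D = 12$
$\sqrt{r{\left(1 \frac{1}{l{\left(5 \right)}} \left(2 - 1\right) \right)} + \left(D + 50\right)} = \sqrt{-29 + \left(12 + 50\right)} = \sqrt{-29 + 62} = \sqrt{33}$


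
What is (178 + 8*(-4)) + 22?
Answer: 168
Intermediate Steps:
(178 + 8*(-4)) + 22 = (178 - 32) + 22 = 146 + 22 = 168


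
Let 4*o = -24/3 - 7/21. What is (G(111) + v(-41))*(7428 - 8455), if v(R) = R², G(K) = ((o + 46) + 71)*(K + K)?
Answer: -55853395/2 ≈ -2.7927e+7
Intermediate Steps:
o = -25/12 (o = (-24/3 - 7/21)/4 = (-24*⅓ - 7*1/21)/4 = (-8 - ⅓)/4 = (¼)*(-25/3) = -25/12 ≈ -2.0833)
G(K) = 1379*K/6 (G(K) = ((-25/12 + 46) + 71)*(K + K) = (527/12 + 71)*(2*K) = 1379*(2*K)/12 = 1379*K/6)
(G(111) + v(-41))*(7428 - 8455) = ((1379/6)*111 + (-41)²)*(7428 - 8455) = (51023/2 + 1681)*(-1027) = (54385/2)*(-1027) = -55853395/2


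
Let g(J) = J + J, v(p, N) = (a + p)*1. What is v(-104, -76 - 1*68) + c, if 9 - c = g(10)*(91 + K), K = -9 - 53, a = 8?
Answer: -667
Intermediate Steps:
v(p, N) = 8 + p (v(p, N) = (8 + p)*1 = 8 + p)
g(J) = 2*J
K = -62
c = -571 (c = 9 - 2*10*(91 - 62) = 9 - 20*29 = 9 - 1*580 = 9 - 580 = -571)
v(-104, -76 - 1*68) + c = (8 - 104) - 571 = -96 - 571 = -667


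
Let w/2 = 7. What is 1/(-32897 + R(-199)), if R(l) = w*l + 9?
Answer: -1/35674 ≈ -2.8032e-5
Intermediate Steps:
w = 14 (w = 2*7 = 14)
R(l) = 9 + 14*l (R(l) = 14*l + 9 = 9 + 14*l)
1/(-32897 + R(-199)) = 1/(-32897 + (9 + 14*(-199))) = 1/(-32897 + (9 - 2786)) = 1/(-32897 - 2777) = 1/(-35674) = -1/35674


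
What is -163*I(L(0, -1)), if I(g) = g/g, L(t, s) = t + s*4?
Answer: -163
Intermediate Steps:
L(t, s) = t + 4*s
I(g) = 1
-163*I(L(0, -1)) = -163*1 = -163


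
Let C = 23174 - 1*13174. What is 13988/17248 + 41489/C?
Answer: 26733821/5390000 ≈ 4.9599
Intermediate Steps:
C = 10000 (C = 23174 - 13174 = 10000)
13988/17248 + 41489/C = 13988/17248 + 41489/10000 = 13988*(1/17248) + 41489*(1/10000) = 3497/4312 + 41489/10000 = 26733821/5390000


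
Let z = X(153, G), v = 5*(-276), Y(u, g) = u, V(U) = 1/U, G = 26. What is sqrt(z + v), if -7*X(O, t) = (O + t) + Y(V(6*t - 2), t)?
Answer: I*sqrt(33334554)/154 ≈ 37.491*I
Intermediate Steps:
v = -1380
X(O, t) = -O/7 - t/7 - 1/(7*(-2 + 6*t)) (X(O, t) = -((O + t) + 1/(6*t - 2))/7 = -((O + t) + 1/(-2 + 6*t))/7 = -(O + t + 1/(-2 + 6*t))/7 = -O/7 - t/7 - 1/(7*(-2 + 6*t)))
z = -27567/1078 (z = (-1 + 2*(-1 + 3*26)*(-1*153 - 1*26))/(14*(-1 + 3*26)) = (-1 + 2*(-1 + 78)*(-153 - 26))/(14*(-1 + 78)) = (1/14)*(-1 + 2*77*(-179))/77 = (1/14)*(1/77)*(-1 - 27566) = (1/14)*(1/77)*(-27567) = -27567/1078 ≈ -25.572)
sqrt(z + v) = sqrt(-27567/1078 - 1380) = sqrt(-1515207/1078) = I*sqrt(33334554)/154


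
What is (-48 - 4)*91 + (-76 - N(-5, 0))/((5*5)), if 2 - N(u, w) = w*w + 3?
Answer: -4735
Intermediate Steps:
N(u, w) = -1 - w² (N(u, w) = 2 - (w*w + 3) = 2 - (w² + 3) = 2 - (3 + w²) = 2 + (-3 - w²) = -1 - w²)
(-48 - 4)*91 + (-76 - N(-5, 0))/((5*5)) = (-48 - 4)*91 + (-76 - (-1 - 1*0²))/((5*5)) = -52*91 + (-76 - (-1 - 1*0))/25 = -4732 + (-76 - (-1 + 0))*(1/25) = -4732 + (-76 - 1*(-1))*(1/25) = -4732 + (-76 + 1)*(1/25) = -4732 - 75*1/25 = -4732 - 3 = -4735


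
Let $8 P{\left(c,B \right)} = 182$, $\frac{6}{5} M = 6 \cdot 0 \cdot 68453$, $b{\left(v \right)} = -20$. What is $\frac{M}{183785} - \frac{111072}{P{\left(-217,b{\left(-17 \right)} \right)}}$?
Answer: $- \frac{34176}{7} \approx -4882.3$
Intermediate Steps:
$M = 0$ ($M = \frac{5 \cdot 6 \cdot 0 \cdot 68453}{6} = \frac{5 \cdot 0 \cdot 68453}{6} = \frac{5}{6} \cdot 0 = 0$)
$P{\left(c,B \right)} = \frac{91}{4}$ ($P{\left(c,B \right)} = \frac{1}{8} \cdot 182 = \frac{91}{4}$)
$\frac{M}{183785} - \frac{111072}{P{\left(-217,b{\left(-17 \right)} \right)}} = \frac{0}{183785} - \frac{111072}{\frac{91}{4}} = 0 \cdot \frac{1}{183785} - \frac{34176}{7} = 0 - \frac{34176}{7} = - \frac{34176}{7}$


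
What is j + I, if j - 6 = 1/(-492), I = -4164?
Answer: -2045737/492 ≈ -4158.0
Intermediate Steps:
j = 2951/492 (j = 6 + 1/(-492) = 6 - 1/492 = 2951/492 ≈ 5.9980)
j + I = 2951/492 - 4164 = -2045737/492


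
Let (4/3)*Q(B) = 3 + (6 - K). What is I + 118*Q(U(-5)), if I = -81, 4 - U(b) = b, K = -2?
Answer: 1785/2 ≈ 892.50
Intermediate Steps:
U(b) = 4 - b
Q(B) = 33/4 (Q(B) = 3*(3 + (6 - 1*(-2)))/4 = 3*(3 + (6 + 2))/4 = 3*(3 + 8)/4 = (¾)*11 = 33/4)
I + 118*Q(U(-5)) = -81 + 118*(33/4) = -81 + 1947/2 = 1785/2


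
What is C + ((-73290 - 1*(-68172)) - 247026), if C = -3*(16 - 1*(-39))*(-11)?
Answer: -250329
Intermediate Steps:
C = 1815 (C = -3*(16 + 39)*(-11) = -3*55*(-11) = -165*(-11) = 1815)
C + ((-73290 - 1*(-68172)) - 247026) = 1815 + ((-73290 - 1*(-68172)) - 247026) = 1815 + ((-73290 + 68172) - 247026) = 1815 + (-5118 - 247026) = 1815 - 252144 = -250329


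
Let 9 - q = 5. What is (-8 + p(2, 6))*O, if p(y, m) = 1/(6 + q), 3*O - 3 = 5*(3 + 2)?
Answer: -1106/15 ≈ -73.733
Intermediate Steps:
q = 4 (q = 9 - 1*5 = 9 - 5 = 4)
O = 28/3 (O = 1 + (5*(3 + 2))/3 = 1 + (5*5)/3 = 1 + (⅓)*25 = 1 + 25/3 = 28/3 ≈ 9.3333)
p(y, m) = ⅒ (p(y, m) = 1/(6 + 4) = 1/10 = ⅒)
(-8 + p(2, 6))*O = (-8 + ⅒)*(28/3) = -79/10*28/3 = -1106/15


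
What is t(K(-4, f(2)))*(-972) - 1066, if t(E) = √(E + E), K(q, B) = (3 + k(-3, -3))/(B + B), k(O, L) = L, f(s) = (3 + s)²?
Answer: -1066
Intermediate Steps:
K(q, B) = 0 (K(q, B) = (3 - 3)/(B + B) = 0/((2*B)) = 0*(1/(2*B)) = 0)
t(E) = √2*√E (t(E) = √(2*E) = √2*√E)
t(K(-4, f(2)))*(-972) - 1066 = (√2*√0)*(-972) - 1066 = (√2*0)*(-972) - 1066 = 0*(-972) - 1066 = 0 - 1066 = -1066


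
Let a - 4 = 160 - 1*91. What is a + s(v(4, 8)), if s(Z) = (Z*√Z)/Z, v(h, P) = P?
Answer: 73 + 2*√2 ≈ 75.828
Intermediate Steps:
a = 73 (a = 4 + (160 - 1*91) = 4 + (160 - 91) = 4 + 69 = 73)
s(Z) = √Z (s(Z) = Z^(3/2)/Z = √Z)
a + s(v(4, 8)) = 73 + √8 = 73 + 2*√2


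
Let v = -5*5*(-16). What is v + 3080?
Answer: 3480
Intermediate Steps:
v = 400 (v = -25*(-16) = 400)
v + 3080 = 400 + 3080 = 3480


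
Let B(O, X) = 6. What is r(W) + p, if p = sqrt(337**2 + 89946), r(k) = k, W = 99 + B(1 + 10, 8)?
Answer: 105 + sqrt(203515) ≈ 556.13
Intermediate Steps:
W = 105 (W = 99 + 6 = 105)
p = sqrt(203515) (p = sqrt(113569 + 89946) = sqrt(203515) ≈ 451.13)
r(W) + p = 105 + sqrt(203515)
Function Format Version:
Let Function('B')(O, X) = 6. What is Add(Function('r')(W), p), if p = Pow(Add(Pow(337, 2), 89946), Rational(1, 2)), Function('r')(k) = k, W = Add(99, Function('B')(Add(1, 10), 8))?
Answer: Add(105, Pow(203515, Rational(1, 2))) ≈ 556.13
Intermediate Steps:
W = 105 (W = Add(99, 6) = 105)
p = Pow(203515, Rational(1, 2)) (p = Pow(Add(113569, 89946), Rational(1, 2)) = Pow(203515, Rational(1, 2)) ≈ 451.13)
Add(Function('r')(W), p) = Add(105, Pow(203515, Rational(1, 2)))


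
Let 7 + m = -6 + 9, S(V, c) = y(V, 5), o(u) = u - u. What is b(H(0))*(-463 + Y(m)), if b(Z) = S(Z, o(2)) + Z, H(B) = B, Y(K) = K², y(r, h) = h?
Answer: -2235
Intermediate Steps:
o(u) = 0
S(V, c) = 5
m = -4 (m = -7 + (-6 + 9) = -7 + 3 = -4)
b(Z) = 5 + Z
b(H(0))*(-463 + Y(m)) = (5 + 0)*(-463 + (-4)²) = 5*(-463 + 16) = 5*(-447) = -2235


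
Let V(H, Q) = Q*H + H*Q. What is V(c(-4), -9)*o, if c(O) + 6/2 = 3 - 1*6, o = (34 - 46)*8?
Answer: -10368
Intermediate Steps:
o = -96 (o = -12*8 = -96)
c(O) = -6 (c(O) = -3 + (3 - 1*6) = -3 + (3 - 6) = -3 - 3 = -6)
V(H, Q) = 2*H*Q (V(H, Q) = H*Q + H*Q = 2*H*Q)
V(c(-4), -9)*o = (2*(-6)*(-9))*(-96) = 108*(-96) = -10368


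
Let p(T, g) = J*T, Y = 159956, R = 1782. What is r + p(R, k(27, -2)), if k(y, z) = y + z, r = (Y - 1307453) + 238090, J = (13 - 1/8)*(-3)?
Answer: -3912947/4 ≈ -9.7824e+5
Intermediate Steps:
J = -309/8 (J = (13 - 1*⅛)*(-3) = (13 - ⅛)*(-3) = (103/8)*(-3) = -309/8 ≈ -38.625)
r = -909407 (r = (159956 - 1307453) + 238090 = -1147497 + 238090 = -909407)
p(T, g) = -309*T/8
r + p(R, k(27, -2)) = -909407 - 309/8*1782 = -909407 - 275319/4 = -3912947/4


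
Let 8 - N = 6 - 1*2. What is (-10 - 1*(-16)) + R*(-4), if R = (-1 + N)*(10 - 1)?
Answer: -102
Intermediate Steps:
N = 4 (N = 8 - (6 - 1*2) = 8 - (6 - 2) = 8 - 1*4 = 8 - 4 = 4)
R = 27 (R = (-1 + 4)*(10 - 1) = 3*9 = 27)
(-10 - 1*(-16)) + R*(-4) = (-10 - 1*(-16)) + 27*(-4) = (-10 + 16) - 108 = 6 - 108 = -102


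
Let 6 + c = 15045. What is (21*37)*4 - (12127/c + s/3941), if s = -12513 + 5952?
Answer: 184257994864/59268699 ≈ 3108.9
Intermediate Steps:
c = 15039 (c = -6 + 15045 = 15039)
s = -6561
(21*37)*4 - (12127/c + s/3941) = (21*37)*4 - (12127/15039 - 6561/3941) = 777*4 - (12127*(1/15039) - 6561*1/3941) = 3108 - (12127/15039 - 6561/3941) = 3108 - 1*(-50878372/59268699) = 3108 + 50878372/59268699 = 184257994864/59268699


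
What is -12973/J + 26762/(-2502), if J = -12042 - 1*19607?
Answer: -407266046/39592899 ≈ -10.286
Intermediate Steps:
J = -31649 (J = -12042 - 19607 = -31649)
-12973/J + 26762/(-2502) = -12973/(-31649) + 26762/(-2502) = -12973*(-1/31649) + 26762*(-1/2502) = 12973/31649 - 13381/1251 = -407266046/39592899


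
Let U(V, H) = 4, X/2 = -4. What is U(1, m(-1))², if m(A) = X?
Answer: 16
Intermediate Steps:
X = -8 (X = 2*(-4) = -8)
m(A) = -8
U(1, m(-1))² = 4² = 16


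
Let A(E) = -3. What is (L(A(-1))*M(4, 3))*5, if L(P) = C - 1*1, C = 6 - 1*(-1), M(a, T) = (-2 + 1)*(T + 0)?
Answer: -90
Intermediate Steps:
M(a, T) = -T
C = 7 (C = 6 + 1 = 7)
L(P) = 6 (L(P) = 7 - 1*1 = 7 - 1 = 6)
(L(A(-1))*M(4, 3))*5 = (6*(-1*3))*5 = (6*(-3))*5 = -18*5 = -90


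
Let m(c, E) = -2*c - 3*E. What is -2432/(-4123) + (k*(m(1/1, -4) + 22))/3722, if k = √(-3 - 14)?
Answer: 128/217 + 16*I*√17/1861 ≈ 0.58986 + 0.035448*I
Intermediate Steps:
m(c, E) = -3*E - 2*c
k = I*√17 (k = √(-17) = I*√17 ≈ 4.1231*I)
-2432/(-4123) + (k*(m(1/1, -4) + 22))/3722 = -2432/(-4123) + ((I*√17)*((-3*(-4) - 2/1) + 22))/3722 = -2432*(-1/4123) + ((I*√17)*((12 - 2*1) + 22))*(1/3722) = 128/217 + ((I*√17)*((12 - 2) + 22))*(1/3722) = 128/217 + ((I*√17)*(10 + 22))*(1/3722) = 128/217 + ((I*√17)*32)*(1/3722) = 128/217 + (32*I*√17)*(1/3722) = 128/217 + 16*I*√17/1861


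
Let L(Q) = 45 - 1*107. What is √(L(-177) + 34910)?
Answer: 132*√2 ≈ 186.68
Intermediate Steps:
L(Q) = -62 (L(Q) = 45 - 107 = -62)
√(L(-177) + 34910) = √(-62 + 34910) = √34848 = 132*√2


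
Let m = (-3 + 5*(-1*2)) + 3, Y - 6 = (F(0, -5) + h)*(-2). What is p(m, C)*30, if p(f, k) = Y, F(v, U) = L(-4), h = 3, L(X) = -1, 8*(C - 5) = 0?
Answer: 60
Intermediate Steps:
C = 5 (C = 5 + (⅛)*0 = 5 + 0 = 5)
F(v, U) = -1
Y = 2 (Y = 6 + (-1 + 3)*(-2) = 6 + 2*(-2) = 6 - 4 = 2)
m = -10 (m = (-3 + 5*(-2)) + 3 = (-3 - 10) + 3 = -13 + 3 = -10)
p(f, k) = 2
p(m, C)*30 = 2*30 = 60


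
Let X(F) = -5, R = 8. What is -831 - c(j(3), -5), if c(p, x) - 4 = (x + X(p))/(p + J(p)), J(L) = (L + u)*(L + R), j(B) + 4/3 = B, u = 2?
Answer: -139400/167 ≈ -834.73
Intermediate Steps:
j(B) = -4/3 + B
J(L) = (2 + L)*(8 + L) (J(L) = (L + 2)*(L + 8) = (2 + L)*(8 + L))
c(p, x) = 4 + (-5 + x)/(16 + p**2 + 11*p) (c(p, x) = 4 + (x - 5)/(p + (16 + p**2 + 10*p)) = 4 + (-5 + x)/(16 + p**2 + 11*p))
-831 - c(j(3), -5) = -831 - (59 - 5 + 4*(-4/3 + 3)**2 + 44*(-4/3 + 3))/(16 + (-4/3 + 3)**2 + 11*(-4/3 + 3)) = -831 - (59 - 5 + 4*(5/3)**2 + 44*(5/3))/(16 + (5/3)**2 + 11*(5/3)) = -831 - (59 - 5 + 4*(25/9) + 220/3)/(16 + 25/9 + 55/3) = -831 - (59 - 5 + 100/9 + 220/3)/334/9 = -831 - 9*1246/(334*9) = -831 - 1*623/167 = -831 - 623/167 = -139400/167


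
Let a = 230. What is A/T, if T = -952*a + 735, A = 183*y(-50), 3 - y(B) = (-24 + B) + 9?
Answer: -12444/218225 ≈ -0.057024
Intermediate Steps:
y(B) = 18 - B (y(B) = 3 - ((-24 + B) + 9) = 3 - (-15 + B) = 3 + (15 - B) = 18 - B)
A = 12444 (A = 183*(18 - 1*(-50)) = 183*(18 + 50) = 183*68 = 12444)
T = -218225 (T = -952*230 + 735 = -218960 + 735 = -218225)
A/T = 12444/(-218225) = 12444*(-1/218225) = -12444/218225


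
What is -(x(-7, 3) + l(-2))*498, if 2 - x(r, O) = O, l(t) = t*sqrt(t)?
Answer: 498 + 996*I*sqrt(2) ≈ 498.0 + 1408.6*I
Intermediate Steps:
l(t) = t**(3/2)
x(r, O) = 2 - O
-(x(-7, 3) + l(-2))*498 = -((2 - 1*3) + (-2)**(3/2))*498 = -((2 - 3) - 2*I*sqrt(2))*498 = -(-1 - 2*I*sqrt(2))*498 = -(-498 - 996*I*sqrt(2)) = 498 + 996*I*sqrt(2)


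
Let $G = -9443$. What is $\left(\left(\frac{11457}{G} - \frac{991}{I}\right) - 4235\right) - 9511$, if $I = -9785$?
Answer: $- \frac{66854198998}{4863145} \approx -13747.0$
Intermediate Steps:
$\left(\left(\frac{11457}{G} - \frac{991}{I}\right) - 4235\right) - 9511 = \left(\left(\frac{11457}{-9443} - \frac{991}{-9785}\right) - 4235\right) - 9511 = \left(\left(11457 \left(- \frac{1}{9443}\right) - - \frac{991}{9785}\right) - 4235\right) - 9511 = \left(\left(- \frac{603}{497} + \frac{991}{9785}\right) - 4235\right) - 9511 = \left(- \frac{5407828}{4863145} - 4235\right) - 9511 = - \frac{20600826903}{4863145} - 9511 = - \frac{66854198998}{4863145}$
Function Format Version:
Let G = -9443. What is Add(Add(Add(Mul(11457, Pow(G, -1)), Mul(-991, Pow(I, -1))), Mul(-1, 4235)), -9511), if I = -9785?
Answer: Rational(-66854198998, 4863145) ≈ -13747.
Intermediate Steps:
Add(Add(Add(Mul(11457, Pow(G, -1)), Mul(-991, Pow(I, -1))), Mul(-1, 4235)), -9511) = Add(Add(Add(Mul(11457, Pow(-9443, -1)), Mul(-991, Pow(-9785, -1))), Mul(-1, 4235)), -9511) = Add(Add(Add(Mul(11457, Rational(-1, 9443)), Mul(-991, Rational(-1, 9785))), -4235), -9511) = Add(Add(Add(Rational(-603, 497), Rational(991, 9785)), -4235), -9511) = Add(Add(Rational(-5407828, 4863145), -4235), -9511) = Add(Rational(-20600826903, 4863145), -9511) = Rational(-66854198998, 4863145)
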